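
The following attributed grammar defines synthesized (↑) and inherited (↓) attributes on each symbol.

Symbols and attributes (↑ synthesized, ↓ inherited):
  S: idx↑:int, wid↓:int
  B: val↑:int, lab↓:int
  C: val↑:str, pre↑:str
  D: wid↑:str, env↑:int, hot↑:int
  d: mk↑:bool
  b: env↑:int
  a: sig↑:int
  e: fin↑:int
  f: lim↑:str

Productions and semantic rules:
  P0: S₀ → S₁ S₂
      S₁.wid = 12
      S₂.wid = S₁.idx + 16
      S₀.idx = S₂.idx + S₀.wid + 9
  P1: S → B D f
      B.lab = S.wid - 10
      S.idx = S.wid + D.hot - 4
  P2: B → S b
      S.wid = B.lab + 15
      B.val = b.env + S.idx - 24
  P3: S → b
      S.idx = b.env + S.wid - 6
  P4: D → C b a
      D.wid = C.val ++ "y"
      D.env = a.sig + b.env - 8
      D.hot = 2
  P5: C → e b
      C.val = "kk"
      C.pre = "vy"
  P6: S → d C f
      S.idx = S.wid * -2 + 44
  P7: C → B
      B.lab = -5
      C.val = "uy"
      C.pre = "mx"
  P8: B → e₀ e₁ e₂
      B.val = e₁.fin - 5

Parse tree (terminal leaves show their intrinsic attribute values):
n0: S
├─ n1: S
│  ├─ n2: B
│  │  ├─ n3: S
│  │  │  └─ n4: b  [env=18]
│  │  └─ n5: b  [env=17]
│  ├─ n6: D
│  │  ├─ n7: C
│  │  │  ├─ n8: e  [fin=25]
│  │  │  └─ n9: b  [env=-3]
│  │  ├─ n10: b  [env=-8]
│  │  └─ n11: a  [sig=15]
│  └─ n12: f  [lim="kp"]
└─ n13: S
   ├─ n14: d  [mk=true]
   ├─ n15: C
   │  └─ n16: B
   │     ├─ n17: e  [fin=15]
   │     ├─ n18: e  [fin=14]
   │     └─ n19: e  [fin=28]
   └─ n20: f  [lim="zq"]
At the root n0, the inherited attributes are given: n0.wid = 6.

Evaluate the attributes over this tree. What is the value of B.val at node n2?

22

1. n0.wid = 6  [given at root]
2. n1.wid = 12  [12]
3. n2.lab = 2  [S.wid - 10]
4. n3.wid = 17  [B.lab + 15]
5. n4.env = 18  [terminal]
6. n3.idx = 29  [b.env + S.wid - 6]
7. n5.env = 17  [terminal]
8. n2.val = 22  [b.env + S.idx - 24]
9. n8.fin = 25  [terminal]
10. n9.env = -3  [terminal]
11. n7.val = "kk"  ["kk"]
12. n7.pre = "vy"  ["vy"]
13. n10.env = -8  [terminal]
14. n11.sig = 15  [terminal]
15. n6.wid = "kky"  [C.val ++ "y"]
16. n6.env = -1  [a.sig + b.env - 8]
17. n6.hot = 2  [2]
18. n12.lim = "kp"  [terminal]
19. n1.idx = 10  [S.wid + D.hot - 4]
20. n13.wid = 26  [S₁.idx + 16]
21. n14.mk = true  [terminal]
22. n16.lab = -5  [-5]
23. n17.fin = 15  [terminal]
24. n18.fin = 14  [terminal]
25. n19.fin = 28  [terminal]
26. n16.val = 9  [e₁.fin - 5]
27. n15.val = "uy"  ["uy"]
28. n15.pre = "mx"  ["mx"]
29. n20.lim = "zq"  [terminal]
30. n13.idx = -8  [S.wid * -2 + 44]
31. n0.idx = 7  [S₂.idx + S₀.wid + 9]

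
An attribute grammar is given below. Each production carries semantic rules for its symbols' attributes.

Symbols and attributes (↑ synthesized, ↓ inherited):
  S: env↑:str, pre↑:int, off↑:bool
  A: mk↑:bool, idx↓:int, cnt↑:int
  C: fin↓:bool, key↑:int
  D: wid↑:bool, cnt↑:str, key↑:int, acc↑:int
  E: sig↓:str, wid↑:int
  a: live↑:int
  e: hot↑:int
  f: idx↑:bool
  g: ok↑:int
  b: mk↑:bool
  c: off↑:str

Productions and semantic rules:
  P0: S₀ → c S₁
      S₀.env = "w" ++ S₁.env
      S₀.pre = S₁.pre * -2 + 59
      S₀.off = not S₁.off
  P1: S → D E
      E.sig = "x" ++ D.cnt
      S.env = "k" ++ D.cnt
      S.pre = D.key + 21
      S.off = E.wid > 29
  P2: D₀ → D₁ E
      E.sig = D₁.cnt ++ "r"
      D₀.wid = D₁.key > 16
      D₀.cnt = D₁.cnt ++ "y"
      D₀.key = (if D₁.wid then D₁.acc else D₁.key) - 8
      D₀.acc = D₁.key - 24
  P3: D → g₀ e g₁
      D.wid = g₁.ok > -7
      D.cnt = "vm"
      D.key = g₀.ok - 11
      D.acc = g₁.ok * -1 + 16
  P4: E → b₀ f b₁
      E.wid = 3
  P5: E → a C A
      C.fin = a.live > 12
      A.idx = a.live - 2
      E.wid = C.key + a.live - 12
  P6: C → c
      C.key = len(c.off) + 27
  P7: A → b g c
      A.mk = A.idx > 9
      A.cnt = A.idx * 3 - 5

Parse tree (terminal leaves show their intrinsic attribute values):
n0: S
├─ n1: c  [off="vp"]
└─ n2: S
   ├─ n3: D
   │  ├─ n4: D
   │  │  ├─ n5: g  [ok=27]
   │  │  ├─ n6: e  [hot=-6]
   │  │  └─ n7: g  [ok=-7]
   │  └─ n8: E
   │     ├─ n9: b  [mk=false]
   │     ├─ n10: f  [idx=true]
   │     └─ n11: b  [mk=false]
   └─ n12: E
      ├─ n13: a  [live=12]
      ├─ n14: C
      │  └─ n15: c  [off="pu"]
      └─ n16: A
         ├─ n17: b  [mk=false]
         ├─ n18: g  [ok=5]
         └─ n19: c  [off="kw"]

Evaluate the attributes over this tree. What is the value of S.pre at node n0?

1. n1.off = "vp"  [terminal]
2. n5.ok = 27  [terminal]
3. n6.hot = -6  [terminal]
4. n7.ok = -7  [terminal]
5. n4.wid = false  [g₁.ok > -7]
6. n4.cnt = "vm"  ["vm"]
7. n4.key = 16  [g₀.ok - 11]
8. n4.acc = 23  [g₁.ok * -1 + 16]
9. n8.sig = "vmr"  [D₁.cnt ++ "r"]
10. n9.mk = false  [terminal]
11. n10.idx = true  [terminal]
12. n11.mk = false  [terminal]
13. n8.wid = 3  [3]
14. n3.wid = false  [D₁.key > 16]
15. n3.cnt = "vmy"  [D₁.cnt ++ "y"]
16. n3.key = 8  [(if D₁.wid then D₁.acc else D₁.key) - 8]
17. n3.acc = -8  [D₁.key - 24]
18. n12.sig = "xvmy"  ["x" ++ D.cnt]
19. n13.live = 12  [terminal]
20. n14.fin = false  [a.live > 12]
21. n15.off = "pu"  [terminal]
22. n14.key = 29  [len(c.off) + 27]
23. n16.idx = 10  [a.live - 2]
24. n17.mk = false  [terminal]
25. n18.ok = 5  [terminal]
26. n19.off = "kw"  [terminal]
27. n16.mk = true  [A.idx > 9]
28. n16.cnt = 25  [A.idx * 3 - 5]
29. n12.wid = 29  [C.key + a.live - 12]
30. n2.env = "kvmy"  ["k" ++ D.cnt]
31. n2.pre = 29  [D.key + 21]
32. n2.off = false  [E.wid > 29]
33. n0.env = "wkvmy"  ["w" ++ S₁.env]
34. n0.pre = 1  [S₁.pre * -2 + 59]
35. n0.off = true  [not S₁.off]

1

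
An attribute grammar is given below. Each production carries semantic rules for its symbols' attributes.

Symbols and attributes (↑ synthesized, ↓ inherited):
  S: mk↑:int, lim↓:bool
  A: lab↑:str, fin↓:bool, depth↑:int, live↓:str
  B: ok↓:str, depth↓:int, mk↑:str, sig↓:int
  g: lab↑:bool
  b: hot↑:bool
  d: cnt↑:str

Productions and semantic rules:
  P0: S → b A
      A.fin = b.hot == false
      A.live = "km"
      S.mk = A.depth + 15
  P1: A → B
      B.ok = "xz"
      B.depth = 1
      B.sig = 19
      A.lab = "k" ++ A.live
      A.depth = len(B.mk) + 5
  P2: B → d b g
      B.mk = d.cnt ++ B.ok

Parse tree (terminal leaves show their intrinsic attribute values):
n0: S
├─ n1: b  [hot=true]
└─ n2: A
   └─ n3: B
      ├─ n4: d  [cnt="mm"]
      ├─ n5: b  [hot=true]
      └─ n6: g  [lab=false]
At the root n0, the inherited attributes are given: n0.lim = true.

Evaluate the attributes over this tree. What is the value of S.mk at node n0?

24

1. n0.lim = true  [given at root]
2. n1.hot = true  [terminal]
3. n2.fin = false  [b.hot == false]
4. n2.live = "km"  ["km"]
5. n3.ok = "xz"  ["xz"]
6. n3.depth = 1  [1]
7. n3.sig = 19  [19]
8. n4.cnt = "mm"  [terminal]
9. n5.hot = true  [terminal]
10. n6.lab = false  [terminal]
11. n3.mk = "mmxz"  [d.cnt ++ B.ok]
12. n2.lab = "kkm"  ["k" ++ A.live]
13. n2.depth = 9  [len(B.mk) + 5]
14. n0.mk = 24  [A.depth + 15]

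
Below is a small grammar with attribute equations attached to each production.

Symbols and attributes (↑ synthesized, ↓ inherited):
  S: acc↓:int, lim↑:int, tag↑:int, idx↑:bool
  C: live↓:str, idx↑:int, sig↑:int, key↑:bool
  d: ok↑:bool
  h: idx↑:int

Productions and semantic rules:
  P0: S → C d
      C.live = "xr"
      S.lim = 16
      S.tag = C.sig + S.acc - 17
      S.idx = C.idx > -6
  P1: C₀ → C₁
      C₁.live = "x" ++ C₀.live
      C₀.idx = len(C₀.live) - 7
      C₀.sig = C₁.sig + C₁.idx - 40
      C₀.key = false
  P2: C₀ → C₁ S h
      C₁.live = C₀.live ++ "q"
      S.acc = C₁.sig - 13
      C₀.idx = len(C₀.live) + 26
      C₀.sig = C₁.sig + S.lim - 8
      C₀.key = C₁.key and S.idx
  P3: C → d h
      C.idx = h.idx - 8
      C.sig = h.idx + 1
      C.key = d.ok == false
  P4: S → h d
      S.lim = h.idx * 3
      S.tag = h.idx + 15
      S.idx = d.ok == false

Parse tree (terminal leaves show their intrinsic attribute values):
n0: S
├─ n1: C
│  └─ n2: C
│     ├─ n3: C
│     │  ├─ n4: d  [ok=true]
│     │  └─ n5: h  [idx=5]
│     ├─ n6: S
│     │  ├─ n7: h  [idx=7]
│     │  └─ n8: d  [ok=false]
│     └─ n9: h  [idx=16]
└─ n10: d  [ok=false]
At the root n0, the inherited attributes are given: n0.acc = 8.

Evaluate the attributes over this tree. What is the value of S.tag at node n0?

-1

1. n0.acc = 8  [given at root]
2. n1.live = "xr"  ["xr"]
3. n2.live = "xxr"  ["x" ++ C₀.live]
4. n3.live = "xxrq"  [C₀.live ++ "q"]
5. n4.ok = true  [terminal]
6. n5.idx = 5  [terminal]
7. n3.idx = -3  [h.idx - 8]
8. n3.sig = 6  [h.idx + 1]
9. n3.key = false  [d.ok == false]
10. n6.acc = -7  [C₁.sig - 13]
11. n7.idx = 7  [terminal]
12. n8.ok = false  [terminal]
13. n6.lim = 21  [h.idx * 3]
14. n6.tag = 22  [h.idx + 15]
15. n6.idx = true  [d.ok == false]
16. n9.idx = 16  [terminal]
17. n2.idx = 29  [len(C₀.live) + 26]
18. n2.sig = 19  [C₁.sig + S.lim - 8]
19. n2.key = false  [C₁.key and S.idx]
20. n1.idx = -5  [len(C₀.live) - 7]
21. n1.sig = 8  [C₁.sig + C₁.idx - 40]
22. n1.key = false  [false]
23. n10.ok = false  [terminal]
24. n0.lim = 16  [16]
25. n0.tag = -1  [C.sig + S.acc - 17]
26. n0.idx = true  [C.idx > -6]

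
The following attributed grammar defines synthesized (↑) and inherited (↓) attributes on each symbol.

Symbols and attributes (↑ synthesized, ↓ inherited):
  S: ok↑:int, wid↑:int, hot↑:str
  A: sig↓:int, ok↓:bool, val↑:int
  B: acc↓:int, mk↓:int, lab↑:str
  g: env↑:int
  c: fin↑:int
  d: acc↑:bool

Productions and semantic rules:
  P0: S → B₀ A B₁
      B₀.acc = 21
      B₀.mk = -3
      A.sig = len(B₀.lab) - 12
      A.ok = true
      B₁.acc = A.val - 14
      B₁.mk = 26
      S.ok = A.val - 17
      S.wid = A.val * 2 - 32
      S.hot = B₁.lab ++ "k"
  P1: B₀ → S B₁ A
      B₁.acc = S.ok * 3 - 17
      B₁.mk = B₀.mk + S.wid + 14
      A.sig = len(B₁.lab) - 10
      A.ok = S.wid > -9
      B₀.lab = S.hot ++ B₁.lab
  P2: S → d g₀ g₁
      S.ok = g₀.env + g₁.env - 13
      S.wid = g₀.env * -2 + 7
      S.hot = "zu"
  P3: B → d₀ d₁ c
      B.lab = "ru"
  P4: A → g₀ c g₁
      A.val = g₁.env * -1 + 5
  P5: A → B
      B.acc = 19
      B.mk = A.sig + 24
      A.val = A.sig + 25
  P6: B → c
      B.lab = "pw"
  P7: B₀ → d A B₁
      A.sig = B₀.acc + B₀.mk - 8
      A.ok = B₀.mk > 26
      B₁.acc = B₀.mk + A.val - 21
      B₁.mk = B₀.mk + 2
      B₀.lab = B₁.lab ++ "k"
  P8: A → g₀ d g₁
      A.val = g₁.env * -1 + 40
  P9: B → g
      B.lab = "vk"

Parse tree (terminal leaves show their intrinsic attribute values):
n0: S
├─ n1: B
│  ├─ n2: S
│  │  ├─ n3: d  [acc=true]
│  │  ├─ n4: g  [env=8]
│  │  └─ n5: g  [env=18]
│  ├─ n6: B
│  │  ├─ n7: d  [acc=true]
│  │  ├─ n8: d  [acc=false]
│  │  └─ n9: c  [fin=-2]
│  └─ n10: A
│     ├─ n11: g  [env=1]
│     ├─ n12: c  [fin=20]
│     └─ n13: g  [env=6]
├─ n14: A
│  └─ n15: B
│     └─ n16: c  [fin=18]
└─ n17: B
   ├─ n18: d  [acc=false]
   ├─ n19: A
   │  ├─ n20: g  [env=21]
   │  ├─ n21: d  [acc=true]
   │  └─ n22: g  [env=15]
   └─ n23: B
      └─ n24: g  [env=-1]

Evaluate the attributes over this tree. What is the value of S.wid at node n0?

1. n1.acc = 21  [21]
2. n1.mk = -3  [-3]
3. n3.acc = true  [terminal]
4. n4.env = 8  [terminal]
5. n5.env = 18  [terminal]
6. n2.ok = 13  [g₀.env + g₁.env - 13]
7. n2.wid = -9  [g₀.env * -2 + 7]
8. n2.hot = "zu"  ["zu"]
9. n6.acc = 22  [S.ok * 3 - 17]
10. n6.mk = 2  [B₀.mk + S.wid + 14]
11. n7.acc = true  [terminal]
12. n8.acc = false  [terminal]
13. n9.fin = -2  [terminal]
14. n6.lab = "ru"  ["ru"]
15. n10.sig = -8  [len(B₁.lab) - 10]
16. n10.ok = false  [S.wid > -9]
17. n11.env = 1  [terminal]
18. n12.fin = 20  [terminal]
19. n13.env = 6  [terminal]
20. n10.val = -1  [g₁.env * -1 + 5]
21. n1.lab = "zuru"  [S.hot ++ B₁.lab]
22. n14.sig = -8  [len(B₀.lab) - 12]
23. n14.ok = true  [true]
24. n15.acc = 19  [19]
25. n15.mk = 16  [A.sig + 24]
26. n16.fin = 18  [terminal]
27. n15.lab = "pw"  ["pw"]
28. n14.val = 17  [A.sig + 25]
29. n17.acc = 3  [A.val - 14]
30. n17.mk = 26  [26]
31. n18.acc = false  [terminal]
32. n19.sig = 21  [B₀.acc + B₀.mk - 8]
33. n19.ok = false  [B₀.mk > 26]
34. n20.env = 21  [terminal]
35. n21.acc = true  [terminal]
36. n22.env = 15  [terminal]
37. n19.val = 25  [g₁.env * -1 + 40]
38. n23.acc = 30  [B₀.mk + A.val - 21]
39. n23.mk = 28  [B₀.mk + 2]
40. n24.env = -1  [terminal]
41. n23.lab = "vk"  ["vk"]
42. n17.lab = "vkk"  [B₁.lab ++ "k"]
43. n0.ok = 0  [A.val - 17]
44. n0.wid = 2  [A.val * 2 - 32]
45. n0.hot = "vkkk"  [B₁.lab ++ "k"]

2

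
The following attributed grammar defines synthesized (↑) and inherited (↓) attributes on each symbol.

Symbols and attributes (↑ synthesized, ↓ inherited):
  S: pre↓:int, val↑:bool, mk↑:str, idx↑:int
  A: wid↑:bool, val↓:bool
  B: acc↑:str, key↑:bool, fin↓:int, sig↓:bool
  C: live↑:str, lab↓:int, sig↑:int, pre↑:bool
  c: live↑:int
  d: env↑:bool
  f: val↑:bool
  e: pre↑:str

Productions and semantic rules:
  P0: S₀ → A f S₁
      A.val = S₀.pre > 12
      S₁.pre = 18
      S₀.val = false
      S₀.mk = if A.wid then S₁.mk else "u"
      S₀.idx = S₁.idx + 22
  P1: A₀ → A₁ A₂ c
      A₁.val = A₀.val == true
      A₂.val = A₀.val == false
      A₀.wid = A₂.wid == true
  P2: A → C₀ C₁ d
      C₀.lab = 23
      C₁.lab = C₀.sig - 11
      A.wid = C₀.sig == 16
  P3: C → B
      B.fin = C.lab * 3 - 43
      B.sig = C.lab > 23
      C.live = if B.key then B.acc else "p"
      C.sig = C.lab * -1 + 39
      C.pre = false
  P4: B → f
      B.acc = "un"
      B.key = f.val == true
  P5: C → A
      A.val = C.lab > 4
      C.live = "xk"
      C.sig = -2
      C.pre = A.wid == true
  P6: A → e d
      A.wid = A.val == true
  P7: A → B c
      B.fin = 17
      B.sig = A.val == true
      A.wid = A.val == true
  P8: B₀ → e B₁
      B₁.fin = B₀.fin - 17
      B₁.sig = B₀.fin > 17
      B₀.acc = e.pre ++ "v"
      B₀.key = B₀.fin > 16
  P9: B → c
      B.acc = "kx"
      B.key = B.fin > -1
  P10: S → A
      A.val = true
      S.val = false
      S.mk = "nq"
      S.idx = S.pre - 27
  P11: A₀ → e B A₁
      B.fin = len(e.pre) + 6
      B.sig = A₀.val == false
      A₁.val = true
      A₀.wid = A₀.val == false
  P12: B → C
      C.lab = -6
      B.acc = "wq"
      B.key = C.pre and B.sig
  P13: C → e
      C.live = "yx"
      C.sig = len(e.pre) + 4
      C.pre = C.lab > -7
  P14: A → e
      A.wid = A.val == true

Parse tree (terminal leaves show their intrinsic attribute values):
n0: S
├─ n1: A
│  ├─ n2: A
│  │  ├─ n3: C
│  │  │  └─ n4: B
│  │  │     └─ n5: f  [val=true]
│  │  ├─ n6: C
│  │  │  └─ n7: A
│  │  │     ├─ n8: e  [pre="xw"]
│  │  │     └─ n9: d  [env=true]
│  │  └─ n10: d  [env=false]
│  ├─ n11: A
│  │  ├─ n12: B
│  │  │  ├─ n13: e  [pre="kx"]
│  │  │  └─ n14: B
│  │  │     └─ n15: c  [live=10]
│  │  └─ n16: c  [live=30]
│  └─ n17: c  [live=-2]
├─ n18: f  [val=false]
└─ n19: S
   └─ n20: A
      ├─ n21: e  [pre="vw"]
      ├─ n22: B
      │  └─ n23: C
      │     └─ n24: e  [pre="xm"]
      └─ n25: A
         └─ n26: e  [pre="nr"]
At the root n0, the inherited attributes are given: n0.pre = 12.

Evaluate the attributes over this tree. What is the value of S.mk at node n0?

1. n0.pre = 12  [given at root]
2. n1.val = false  [S₀.pre > 12]
3. n2.val = false  [A₀.val == true]
4. n3.lab = 23  [23]
5. n4.fin = 26  [C.lab * 3 - 43]
6. n4.sig = false  [C.lab > 23]
7. n5.val = true  [terminal]
8. n4.acc = "un"  ["un"]
9. n4.key = true  [f.val == true]
10. n3.live = "un"  [if B.key then B.acc else "p"]
11. n3.sig = 16  [C.lab * -1 + 39]
12. n3.pre = false  [false]
13. n6.lab = 5  [C₀.sig - 11]
14. n7.val = true  [C.lab > 4]
15. n8.pre = "xw"  [terminal]
16. n9.env = true  [terminal]
17. n7.wid = true  [A.val == true]
18. n6.live = "xk"  ["xk"]
19. n6.sig = -2  [-2]
20. n6.pre = true  [A.wid == true]
21. n10.env = false  [terminal]
22. n2.wid = true  [C₀.sig == 16]
23. n11.val = true  [A₀.val == false]
24. n12.fin = 17  [17]
25. n12.sig = true  [A.val == true]
26. n13.pre = "kx"  [terminal]
27. n14.fin = 0  [B₀.fin - 17]
28. n14.sig = false  [B₀.fin > 17]
29. n15.live = 10  [terminal]
30. n14.acc = "kx"  ["kx"]
31. n14.key = true  [B.fin > -1]
32. n12.acc = "kxv"  [e.pre ++ "v"]
33. n12.key = true  [B₀.fin > 16]
34. n16.live = 30  [terminal]
35. n11.wid = true  [A.val == true]
36. n17.live = -2  [terminal]
37. n1.wid = true  [A₂.wid == true]
38. n18.val = false  [terminal]
39. n19.pre = 18  [18]
40. n20.val = true  [true]
41. n21.pre = "vw"  [terminal]
42. n22.fin = 8  [len(e.pre) + 6]
43. n22.sig = false  [A₀.val == false]
44. n23.lab = -6  [-6]
45. n24.pre = "xm"  [terminal]
46. n23.live = "yx"  ["yx"]
47. n23.sig = 6  [len(e.pre) + 4]
48. n23.pre = true  [C.lab > -7]
49. n22.acc = "wq"  ["wq"]
50. n22.key = false  [C.pre and B.sig]
51. n25.val = true  [true]
52. n26.pre = "nr"  [terminal]
53. n25.wid = true  [A.val == true]
54. n20.wid = false  [A₀.val == false]
55. n19.val = false  [false]
56. n19.mk = "nq"  ["nq"]
57. n19.idx = -9  [S.pre - 27]
58. n0.val = false  [false]
59. n0.mk = "nq"  [if A.wid then S₁.mk else "u"]
60. n0.idx = 13  [S₁.idx + 22]

"nq"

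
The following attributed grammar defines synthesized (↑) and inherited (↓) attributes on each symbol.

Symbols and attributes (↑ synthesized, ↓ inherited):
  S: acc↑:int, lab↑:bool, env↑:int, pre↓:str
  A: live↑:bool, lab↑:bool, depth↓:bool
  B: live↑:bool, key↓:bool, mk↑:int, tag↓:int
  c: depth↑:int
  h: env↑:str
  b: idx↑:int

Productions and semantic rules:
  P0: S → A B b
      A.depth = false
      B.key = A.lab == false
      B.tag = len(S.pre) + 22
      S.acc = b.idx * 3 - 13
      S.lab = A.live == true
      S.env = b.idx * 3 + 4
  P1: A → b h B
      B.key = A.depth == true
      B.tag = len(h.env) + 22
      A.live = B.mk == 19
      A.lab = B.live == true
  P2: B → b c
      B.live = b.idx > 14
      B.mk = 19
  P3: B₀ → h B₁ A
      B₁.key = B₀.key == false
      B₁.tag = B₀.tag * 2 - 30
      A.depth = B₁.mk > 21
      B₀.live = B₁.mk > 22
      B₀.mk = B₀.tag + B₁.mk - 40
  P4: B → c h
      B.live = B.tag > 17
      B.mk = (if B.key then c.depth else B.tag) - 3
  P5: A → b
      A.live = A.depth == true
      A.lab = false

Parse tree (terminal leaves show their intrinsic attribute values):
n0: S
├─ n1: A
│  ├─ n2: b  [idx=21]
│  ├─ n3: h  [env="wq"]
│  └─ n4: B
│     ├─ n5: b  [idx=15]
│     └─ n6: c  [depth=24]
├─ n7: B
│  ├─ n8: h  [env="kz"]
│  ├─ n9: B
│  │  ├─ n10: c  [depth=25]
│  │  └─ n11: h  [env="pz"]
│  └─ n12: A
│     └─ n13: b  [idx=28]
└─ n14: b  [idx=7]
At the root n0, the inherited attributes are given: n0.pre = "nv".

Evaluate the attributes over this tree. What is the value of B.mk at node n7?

1. n0.pre = "nv"  [given at root]
2. n1.depth = false  [false]
3. n2.idx = 21  [terminal]
4. n3.env = "wq"  [terminal]
5. n4.key = false  [A.depth == true]
6. n4.tag = 24  [len(h.env) + 22]
7. n5.idx = 15  [terminal]
8. n6.depth = 24  [terminal]
9. n4.live = true  [b.idx > 14]
10. n4.mk = 19  [19]
11. n1.live = true  [B.mk == 19]
12. n1.lab = true  [B.live == true]
13. n7.key = false  [A.lab == false]
14. n7.tag = 24  [len(S.pre) + 22]
15. n8.env = "kz"  [terminal]
16. n9.key = true  [B₀.key == false]
17. n9.tag = 18  [B₀.tag * 2 - 30]
18. n10.depth = 25  [terminal]
19. n11.env = "pz"  [terminal]
20. n9.live = true  [B.tag > 17]
21. n9.mk = 22  [(if B.key then c.depth else B.tag) - 3]
22. n12.depth = true  [B₁.mk > 21]
23. n13.idx = 28  [terminal]
24. n12.live = true  [A.depth == true]
25. n12.lab = false  [false]
26. n7.live = false  [B₁.mk > 22]
27. n7.mk = 6  [B₀.tag + B₁.mk - 40]
28. n14.idx = 7  [terminal]
29. n0.acc = 8  [b.idx * 3 - 13]
30. n0.lab = true  [A.live == true]
31. n0.env = 25  [b.idx * 3 + 4]

6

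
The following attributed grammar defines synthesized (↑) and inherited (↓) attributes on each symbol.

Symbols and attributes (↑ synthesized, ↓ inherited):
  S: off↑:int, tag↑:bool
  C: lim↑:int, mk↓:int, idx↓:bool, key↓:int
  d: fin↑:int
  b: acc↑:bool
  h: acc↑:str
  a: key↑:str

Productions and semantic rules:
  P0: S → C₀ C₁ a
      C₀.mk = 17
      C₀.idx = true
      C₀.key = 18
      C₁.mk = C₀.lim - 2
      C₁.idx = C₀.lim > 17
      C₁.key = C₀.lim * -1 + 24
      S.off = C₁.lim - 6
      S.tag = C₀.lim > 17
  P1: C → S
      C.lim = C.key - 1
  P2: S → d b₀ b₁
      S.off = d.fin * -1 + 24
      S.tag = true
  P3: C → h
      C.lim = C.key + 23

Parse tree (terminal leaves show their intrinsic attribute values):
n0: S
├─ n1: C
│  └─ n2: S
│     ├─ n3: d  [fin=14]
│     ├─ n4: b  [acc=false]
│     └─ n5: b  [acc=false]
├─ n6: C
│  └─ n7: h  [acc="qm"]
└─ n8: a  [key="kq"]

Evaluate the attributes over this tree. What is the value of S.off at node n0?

1. n1.mk = 17  [17]
2. n1.idx = true  [true]
3. n1.key = 18  [18]
4. n3.fin = 14  [terminal]
5. n4.acc = false  [terminal]
6. n5.acc = false  [terminal]
7. n2.off = 10  [d.fin * -1 + 24]
8. n2.tag = true  [true]
9. n1.lim = 17  [C.key - 1]
10. n6.mk = 15  [C₀.lim - 2]
11. n6.idx = false  [C₀.lim > 17]
12. n6.key = 7  [C₀.lim * -1 + 24]
13. n7.acc = "qm"  [terminal]
14. n6.lim = 30  [C.key + 23]
15. n8.key = "kq"  [terminal]
16. n0.off = 24  [C₁.lim - 6]
17. n0.tag = false  [C₀.lim > 17]

24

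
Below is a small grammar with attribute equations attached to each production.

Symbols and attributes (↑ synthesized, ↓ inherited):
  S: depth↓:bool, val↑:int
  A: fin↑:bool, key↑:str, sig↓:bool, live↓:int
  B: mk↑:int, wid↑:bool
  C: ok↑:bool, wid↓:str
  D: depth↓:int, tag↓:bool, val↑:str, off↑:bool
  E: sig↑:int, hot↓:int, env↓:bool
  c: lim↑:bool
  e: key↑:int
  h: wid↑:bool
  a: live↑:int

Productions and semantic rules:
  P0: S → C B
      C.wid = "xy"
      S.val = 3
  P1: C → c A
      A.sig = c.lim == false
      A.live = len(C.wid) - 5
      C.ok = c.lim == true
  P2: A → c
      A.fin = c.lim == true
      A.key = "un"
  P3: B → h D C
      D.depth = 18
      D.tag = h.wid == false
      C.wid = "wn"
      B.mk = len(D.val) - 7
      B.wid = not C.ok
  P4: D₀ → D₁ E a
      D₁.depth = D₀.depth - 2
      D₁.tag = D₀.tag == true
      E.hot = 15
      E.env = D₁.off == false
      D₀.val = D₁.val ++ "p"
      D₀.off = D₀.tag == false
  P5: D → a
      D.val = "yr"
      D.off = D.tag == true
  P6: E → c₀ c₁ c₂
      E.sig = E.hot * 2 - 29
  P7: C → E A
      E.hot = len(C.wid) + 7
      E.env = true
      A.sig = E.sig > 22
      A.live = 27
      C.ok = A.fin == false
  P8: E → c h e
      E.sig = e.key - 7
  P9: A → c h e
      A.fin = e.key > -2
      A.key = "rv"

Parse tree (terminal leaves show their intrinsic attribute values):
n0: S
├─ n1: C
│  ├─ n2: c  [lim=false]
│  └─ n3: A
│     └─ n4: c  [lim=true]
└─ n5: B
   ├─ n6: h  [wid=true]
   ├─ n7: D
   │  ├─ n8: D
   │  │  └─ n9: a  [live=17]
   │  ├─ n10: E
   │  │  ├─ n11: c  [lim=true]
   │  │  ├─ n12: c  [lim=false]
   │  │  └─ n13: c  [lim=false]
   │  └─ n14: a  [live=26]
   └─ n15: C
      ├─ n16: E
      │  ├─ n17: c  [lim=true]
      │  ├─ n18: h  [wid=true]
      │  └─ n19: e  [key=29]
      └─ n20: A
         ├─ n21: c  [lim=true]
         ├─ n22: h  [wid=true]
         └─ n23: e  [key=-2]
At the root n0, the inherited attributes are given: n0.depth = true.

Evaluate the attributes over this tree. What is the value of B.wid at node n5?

false

1. n0.depth = true  [given at root]
2. n1.wid = "xy"  ["xy"]
3. n2.lim = false  [terminal]
4. n3.sig = true  [c.lim == false]
5. n3.live = -3  [len(C.wid) - 5]
6. n4.lim = true  [terminal]
7. n3.fin = true  [c.lim == true]
8. n3.key = "un"  ["un"]
9. n1.ok = false  [c.lim == true]
10. n6.wid = true  [terminal]
11. n7.depth = 18  [18]
12. n7.tag = false  [h.wid == false]
13. n8.depth = 16  [D₀.depth - 2]
14. n8.tag = false  [D₀.tag == true]
15. n9.live = 17  [terminal]
16. n8.val = "yr"  ["yr"]
17. n8.off = false  [D.tag == true]
18. n10.hot = 15  [15]
19. n10.env = true  [D₁.off == false]
20. n11.lim = true  [terminal]
21. n12.lim = false  [terminal]
22. n13.lim = false  [terminal]
23. n10.sig = 1  [E.hot * 2 - 29]
24. n14.live = 26  [terminal]
25. n7.val = "yrp"  [D₁.val ++ "p"]
26. n7.off = true  [D₀.tag == false]
27. n15.wid = "wn"  ["wn"]
28. n16.hot = 9  [len(C.wid) + 7]
29. n16.env = true  [true]
30. n17.lim = true  [terminal]
31. n18.wid = true  [terminal]
32. n19.key = 29  [terminal]
33. n16.sig = 22  [e.key - 7]
34. n20.sig = false  [E.sig > 22]
35. n20.live = 27  [27]
36. n21.lim = true  [terminal]
37. n22.wid = true  [terminal]
38. n23.key = -2  [terminal]
39. n20.fin = false  [e.key > -2]
40. n20.key = "rv"  ["rv"]
41. n15.ok = true  [A.fin == false]
42. n5.mk = -4  [len(D.val) - 7]
43. n5.wid = false  [not C.ok]
44. n0.val = 3  [3]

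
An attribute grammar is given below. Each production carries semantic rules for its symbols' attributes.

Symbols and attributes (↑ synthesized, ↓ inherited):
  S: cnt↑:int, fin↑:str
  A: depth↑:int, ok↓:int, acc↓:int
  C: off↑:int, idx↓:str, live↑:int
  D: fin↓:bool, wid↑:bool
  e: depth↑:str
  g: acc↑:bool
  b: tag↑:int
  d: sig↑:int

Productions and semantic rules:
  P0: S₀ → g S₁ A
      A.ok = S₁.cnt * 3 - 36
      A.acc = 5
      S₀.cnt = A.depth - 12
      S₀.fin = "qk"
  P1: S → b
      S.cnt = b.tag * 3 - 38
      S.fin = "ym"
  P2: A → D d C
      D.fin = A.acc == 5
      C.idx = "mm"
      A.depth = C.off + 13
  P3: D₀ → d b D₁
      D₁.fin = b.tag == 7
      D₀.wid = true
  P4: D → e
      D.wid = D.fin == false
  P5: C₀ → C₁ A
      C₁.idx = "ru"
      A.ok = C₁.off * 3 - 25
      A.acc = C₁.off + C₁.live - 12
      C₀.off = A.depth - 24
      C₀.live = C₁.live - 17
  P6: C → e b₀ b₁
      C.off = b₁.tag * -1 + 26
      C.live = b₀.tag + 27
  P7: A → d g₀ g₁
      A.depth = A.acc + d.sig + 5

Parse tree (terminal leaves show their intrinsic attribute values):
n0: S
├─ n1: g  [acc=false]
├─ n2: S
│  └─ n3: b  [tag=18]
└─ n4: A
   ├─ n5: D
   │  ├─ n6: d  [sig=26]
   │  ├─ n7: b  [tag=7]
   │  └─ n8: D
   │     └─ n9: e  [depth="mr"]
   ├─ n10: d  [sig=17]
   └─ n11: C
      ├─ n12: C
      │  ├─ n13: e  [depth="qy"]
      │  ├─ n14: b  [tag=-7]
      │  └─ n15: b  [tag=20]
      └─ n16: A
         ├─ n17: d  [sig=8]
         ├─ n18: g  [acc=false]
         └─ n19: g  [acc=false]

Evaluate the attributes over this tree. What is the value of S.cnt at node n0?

4

1. n1.acc = false  [terminal]
2. n3.tag = 18  [terminal]
3. n2.cnt = 16  [b.tag * 3 - 38]
4. n2.fin = "ym"  ["ym"]
5. n4.ok = 12  [S₁.cnt * 3 - 36]
6. n4.acc = 5  [5]
7. n5.fin = true  [A.acc == 5]
8. n6.sig = 26  [terminal]
9. n7.tag = 7  [terminal]
10. n8.fin = true  [b.tag == 7]
11. n9.depth = "mr"  [terminal]
12. n8.wid = false  [D.fin == false]
13. n5.wid = true  [true]
14. n10.sig = 17  [terminal]
15. n11.idx = "mm"  ["mm"]
16. n12.idx = "ru"  ["ru"]
17. n13.depth = "qy"  [terminal]
18. n14.tag = -7  [terminal]
19. n15.tag = 20  [terminal]
20. n12.off = 6  [b₁.tag * -1 + 26]
21. n12.live = 20  [b₀.tag + 27]
22. n16.ok = -7  [C₁.off * 3 - 25]
23. n16.acc = 14  [C₁.off + C₁.live - 12]
24. n17.sig = 8  [terminal]
25. n18.acc = false  [terminal]
26. n19.acc = false  [terminal]
27. n16.depth = 27  [A.acc + d.sig + 5]
28. n11.off = 3  [A.depth - 24]
29. n11.live = 3  [C₁.live - 17]
30. n4.depth = 16  [C.off + 13]
31. n0.cnt = 4  [A.depth - 12]
32. n0.fin = "qk"  ["qk"]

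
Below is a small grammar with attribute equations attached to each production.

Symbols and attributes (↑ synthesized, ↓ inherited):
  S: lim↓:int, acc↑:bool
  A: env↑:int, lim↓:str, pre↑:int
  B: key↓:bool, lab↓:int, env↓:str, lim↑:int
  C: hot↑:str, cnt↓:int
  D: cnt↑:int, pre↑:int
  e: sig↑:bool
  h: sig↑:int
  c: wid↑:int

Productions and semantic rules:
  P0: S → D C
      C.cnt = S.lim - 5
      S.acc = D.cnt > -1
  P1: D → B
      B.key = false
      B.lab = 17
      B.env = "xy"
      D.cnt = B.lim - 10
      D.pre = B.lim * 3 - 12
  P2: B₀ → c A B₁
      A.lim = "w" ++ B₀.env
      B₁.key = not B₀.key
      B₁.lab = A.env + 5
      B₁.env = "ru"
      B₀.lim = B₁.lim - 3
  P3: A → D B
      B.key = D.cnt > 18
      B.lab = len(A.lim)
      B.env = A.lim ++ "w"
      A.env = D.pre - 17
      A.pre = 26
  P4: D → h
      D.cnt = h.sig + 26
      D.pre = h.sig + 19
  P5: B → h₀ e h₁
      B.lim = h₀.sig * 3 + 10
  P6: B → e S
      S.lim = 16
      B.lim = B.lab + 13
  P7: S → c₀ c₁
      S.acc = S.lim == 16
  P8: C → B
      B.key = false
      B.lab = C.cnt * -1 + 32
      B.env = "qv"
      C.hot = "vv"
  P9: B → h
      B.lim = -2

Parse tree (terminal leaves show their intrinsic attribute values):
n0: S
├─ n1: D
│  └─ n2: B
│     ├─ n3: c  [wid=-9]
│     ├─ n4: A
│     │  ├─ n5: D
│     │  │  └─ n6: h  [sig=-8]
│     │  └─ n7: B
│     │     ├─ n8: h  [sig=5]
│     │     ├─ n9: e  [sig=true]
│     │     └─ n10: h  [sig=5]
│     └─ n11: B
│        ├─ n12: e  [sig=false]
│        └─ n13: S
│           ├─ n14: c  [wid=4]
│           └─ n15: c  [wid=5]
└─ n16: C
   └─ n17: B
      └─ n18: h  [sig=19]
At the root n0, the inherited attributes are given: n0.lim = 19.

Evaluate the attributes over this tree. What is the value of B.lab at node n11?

-1

1. n0.lim = 19  [given at root]
2. n2.key = false  [false]
3. n2.lab = 17  [17]
4. n2.env = "xy"  ["xy"]
5. n3.wid = -9  [terminal]
6. n4.lim = "wxy"  ["w" ++ B₀.env]
7. n6.sig = -8  [terminal]
8. n5.cnt = 18  [h.sig + 26]
9. n5.pre = 11  [h.sig + 19]
10. n7.key = false  [D.cnt > 18]
11. n7.lab = 3  [len(A.lim)]
12. n7.env = "wxyw"  [A.lim ++ "w"]
13. n8.sig = 5  [terminal]
14. n9.sig = true  [terminal]
15. n10.sig = 5  [terminal]
16. n7.lim = 25  [h₀.sig * 3 + 10]
17. n4.env = -6  [D.pre - 17]
18. n4.pre = 26  [26]
19. n11.key = true  [not B₀.key]
20. n11.lab = -1  [A.env + 5]
21. n11.env = "ru"  ["ru"]
22. n12.sig = false  [terminal]
23. n13.lim = 16  [16]
24. n14.wid = 4  [terminal]
25. n15.wid = 5  [terminal]
26. n13.acc = true  [S.lim == 16]
27. n11.lim = 12  [B.lab + 13]
28. n2.lim = 9  [B₁.lim - 3]
29. n1.cnt = -1  [B.lim - 10]
30. n1.pre = 15  [B.lim * 3 - 12]
31. n16.cnt = 14  [S.lim - 5]
32. n17.key = false  [false]
33. n17.lab = 18  [C.cnt * -1 + 32]
34. n17.env = "qv"  ["qv"]
35. n18.sig = 19  [terminal]
36. n17.lim = -2  [-2]
37. n16.hot = "vv"  ["vv"]
38. n0.acc = false  [D.cnt > -1]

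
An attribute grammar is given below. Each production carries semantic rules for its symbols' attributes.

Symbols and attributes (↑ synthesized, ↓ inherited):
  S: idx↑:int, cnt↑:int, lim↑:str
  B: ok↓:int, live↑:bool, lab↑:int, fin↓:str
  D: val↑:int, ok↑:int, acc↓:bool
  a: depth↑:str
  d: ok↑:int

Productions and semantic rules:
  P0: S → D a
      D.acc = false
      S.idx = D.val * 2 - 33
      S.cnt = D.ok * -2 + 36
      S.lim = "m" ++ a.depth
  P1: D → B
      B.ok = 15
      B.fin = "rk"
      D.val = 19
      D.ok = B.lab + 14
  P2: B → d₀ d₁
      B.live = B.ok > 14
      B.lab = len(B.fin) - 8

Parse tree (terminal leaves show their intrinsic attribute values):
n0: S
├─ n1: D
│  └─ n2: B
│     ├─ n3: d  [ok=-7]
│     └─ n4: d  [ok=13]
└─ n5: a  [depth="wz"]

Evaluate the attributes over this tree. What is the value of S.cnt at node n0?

1. n1.acc = false  [false]
2. n2.ok = 15  [15]
3. n2.fin = "rk"  ["rk"]
4. n3.ok = -7  [terminal]
5. n4.ok = 13  [terminal]
6. n2.live = true  [B.ok > 14]
7. n2.lab = -6  [len(B.fin) - 8]
8. n1.val = 19  [19]
9. n1.ok = 8  [B.lab + 14]
10. n5.depth = "wz"  [terminal]
11. n0.idx = 5  [D.val * 2 - 33]
12. n0.cnt = 20  [D.ok * -2 + 36]
13. n0.lim = "mwz"  ["m" ++ a.depth]

20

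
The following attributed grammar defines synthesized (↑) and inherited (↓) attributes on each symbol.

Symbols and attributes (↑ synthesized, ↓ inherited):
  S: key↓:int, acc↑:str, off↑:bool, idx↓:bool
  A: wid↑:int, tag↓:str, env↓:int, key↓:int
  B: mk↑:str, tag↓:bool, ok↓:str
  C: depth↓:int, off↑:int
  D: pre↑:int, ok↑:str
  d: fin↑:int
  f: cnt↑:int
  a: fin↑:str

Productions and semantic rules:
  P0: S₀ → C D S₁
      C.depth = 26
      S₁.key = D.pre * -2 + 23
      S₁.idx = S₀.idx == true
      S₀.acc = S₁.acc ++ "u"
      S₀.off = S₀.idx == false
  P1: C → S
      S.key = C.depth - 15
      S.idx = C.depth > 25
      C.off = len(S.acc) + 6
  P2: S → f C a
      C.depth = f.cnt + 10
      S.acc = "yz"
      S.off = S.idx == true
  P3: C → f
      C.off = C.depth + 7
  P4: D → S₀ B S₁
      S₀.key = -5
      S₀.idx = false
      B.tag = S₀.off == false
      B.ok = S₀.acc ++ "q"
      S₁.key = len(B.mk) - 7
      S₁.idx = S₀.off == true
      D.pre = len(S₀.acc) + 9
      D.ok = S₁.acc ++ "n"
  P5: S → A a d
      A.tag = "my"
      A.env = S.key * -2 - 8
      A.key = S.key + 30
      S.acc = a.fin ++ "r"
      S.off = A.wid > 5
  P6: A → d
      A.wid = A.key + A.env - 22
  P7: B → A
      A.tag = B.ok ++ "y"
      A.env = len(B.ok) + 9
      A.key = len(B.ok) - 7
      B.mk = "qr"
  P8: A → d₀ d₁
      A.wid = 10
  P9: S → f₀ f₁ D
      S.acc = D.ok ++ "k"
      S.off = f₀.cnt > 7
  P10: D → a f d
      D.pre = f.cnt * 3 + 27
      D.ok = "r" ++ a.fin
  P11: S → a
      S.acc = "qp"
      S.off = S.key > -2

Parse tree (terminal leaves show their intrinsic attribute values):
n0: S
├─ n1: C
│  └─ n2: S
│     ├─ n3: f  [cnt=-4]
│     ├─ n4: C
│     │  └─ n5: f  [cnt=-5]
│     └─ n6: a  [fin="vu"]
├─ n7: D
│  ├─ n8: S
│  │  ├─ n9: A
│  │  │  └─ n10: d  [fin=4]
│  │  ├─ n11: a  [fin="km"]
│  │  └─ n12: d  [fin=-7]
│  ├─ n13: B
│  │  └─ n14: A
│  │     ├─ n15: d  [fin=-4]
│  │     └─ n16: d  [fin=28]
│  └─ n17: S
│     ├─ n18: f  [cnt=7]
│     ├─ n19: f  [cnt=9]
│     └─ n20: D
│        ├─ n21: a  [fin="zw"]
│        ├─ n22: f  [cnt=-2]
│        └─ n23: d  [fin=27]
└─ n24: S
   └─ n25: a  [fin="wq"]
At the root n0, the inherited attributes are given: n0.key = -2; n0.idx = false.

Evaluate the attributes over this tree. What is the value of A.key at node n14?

1. n0.key = -2  [given at root]
2. n0.idx = false  [given at root]
3. n1.depth = 26  [26]
4. n2.key = 11  [C.depth - 15]
5. n2.idx = true  [C.depth > 25]
6. n3.cnt = -4  [terminal]
7. n4.depth = 6  [f.cnt + 10]
8. n5.cnt = -5  [terminal]
9. n4.off = 13  [C.depth + 7]
10. n6.fin = "vu"  [terminal]
11. n2.acc = "yz"  ["yz"]
12. n2.off = true  [S.idx == true]
13. n1.off = 8  [len(S.acc) + 6]
14. n8.key = -5  [-5]
15. n8.idx = false  [false]
16. n9.tag = "my"  ["my"]
17. n9.env = 2  [S.key * -2 - 8]
18. n9.key = 25  [S.key + 30]
19. n10.fin = 4  [terminal]
20. n9.wid = 5  [A.key + A.env - 22]
21. n11.fin = "km"  [terminal]
22. n12.fin = -7  [terminal]
23. n8.acc = "kmr"  [a.fin ++ "r"]
24. n8.off = false  [A.wid > 5]
25. n13.tag = true  [S₀.off == false]
26. n13.ok = "kmrq"  [S₀.acc ++ "q"]
27. n14.tag = "kmrqy"  [B.ok ++ "y"]
28. n14.env = 13  [len(B.ok) + 9]
29. n14.key = -3  [len(B.ok) - 7]
30. n15.fin = -4  [terminal]
31. n16.fin = 28  [terminal]
32. n14.wid = 10  [10]
33. n13.mk = "qr"  ["qr"]
34. n17.key = -5  [len(B.mk) - 7]
35. n17.idx = false  [S₀.off == true]
36. n18.cnt = 7  [terminal]
37. n19.cnt = 9  [terminal]
38. n21.fin = "zw"  [terminal]
39. n22.cnt = -2  [terminal]
40. n23.fin = 27  [terminal]
41. n20.pre = 21  [f.cnt * 3 + 27]
42. n20.ok = "rzw"  ["r" ++ a.fin]
43. n17.acc = "rzwk"  [D.ok ++ "k"]
44. n17.off = false  [f₀.cnt > 7]
45. n7.pre = 12  [len(S₀.acc) + 9]
46. n7.ok = "rzwkn"  [S₁.acc ++ "n"]
47. n24.key = -1  [D.pre * -2 + 23]
48. n24.idx = false  [S₀.idx == true]
49. n25.fin = "wq"  [terminal]
50. n24.acc = "qp"  ["qp"]
51. n24.off = true  [S.key > -2]
52. n0.acc = "qpu"  [S₁.acc ++ "u"]
53. n0.off = true  [S₀.idx == false]

-3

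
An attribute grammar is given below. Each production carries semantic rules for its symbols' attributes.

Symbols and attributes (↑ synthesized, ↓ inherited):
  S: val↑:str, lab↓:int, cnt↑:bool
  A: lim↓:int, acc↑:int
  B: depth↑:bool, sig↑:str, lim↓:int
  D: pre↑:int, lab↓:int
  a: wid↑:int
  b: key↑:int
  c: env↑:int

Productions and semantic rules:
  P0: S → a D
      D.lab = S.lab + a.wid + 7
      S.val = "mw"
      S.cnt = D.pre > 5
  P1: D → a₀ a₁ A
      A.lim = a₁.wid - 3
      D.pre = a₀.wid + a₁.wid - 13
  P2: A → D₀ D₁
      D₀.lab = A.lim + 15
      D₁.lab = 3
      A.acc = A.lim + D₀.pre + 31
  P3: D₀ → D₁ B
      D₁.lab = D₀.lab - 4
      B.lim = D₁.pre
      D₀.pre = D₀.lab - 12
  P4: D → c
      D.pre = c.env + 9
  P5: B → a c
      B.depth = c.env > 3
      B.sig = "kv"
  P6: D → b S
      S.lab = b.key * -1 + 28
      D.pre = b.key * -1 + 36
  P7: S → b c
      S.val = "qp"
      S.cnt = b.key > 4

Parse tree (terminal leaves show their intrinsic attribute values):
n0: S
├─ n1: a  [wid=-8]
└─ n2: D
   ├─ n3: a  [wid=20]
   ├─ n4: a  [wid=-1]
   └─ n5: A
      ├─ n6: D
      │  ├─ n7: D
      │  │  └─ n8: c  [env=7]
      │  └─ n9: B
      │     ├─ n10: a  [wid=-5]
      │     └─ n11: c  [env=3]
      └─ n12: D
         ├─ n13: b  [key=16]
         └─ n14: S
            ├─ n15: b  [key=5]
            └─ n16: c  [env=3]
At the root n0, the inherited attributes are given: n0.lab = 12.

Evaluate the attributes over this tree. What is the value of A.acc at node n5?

26

1. n0.lab = 12  [given at root]
2. n1.wid = -8  [terminal]
3. n2.lab = 11  [S.lab + a.wid + 7]
4. n3.wid = 20  [terminal]
5. n4.wid = -1  [terminal]
6. n5.lim = -4  [a₁.wid - 3]
7. n6.lab = 11  [A.lim + 15]
8. n7.lab = 7  [D₀.lab - 4]
9. n8.env = 7  [terminal]
10. n7.pre = 16  [c.env + 9]
11. n9.lim = 16  [D₁.pre]
12. n10.wid = -5  [terminal]
13. n11.env = 3  [terminal]
14. n9.depth = false  [c.env > 3]
15. n9.sig = "kv"  ["kv"]
16. n6.pre = -1  [D₀.lab - 12]
17. n12.lab = 3  [3]
18. n13.key = 16  [terminal]
19. n14.lab = 12  [b.key * -1 + 28]
20. n15.key = 5  [terminal]
21. n16.env = 3  [terminal]
22. n14.val = "qp"  ["qp"]
23. n14.cnt = true  [b.key > 4]
24. n12.pre = 20  [b.key * -1 + 36]
25. n5.acc = 26  [A.lim + D₀.pre + 31]
26. n2.pre = 6  [a₀.wid + a₁.wid - 13]
27. n0.val = "mw"  ["mw"]
28. n0.cnt = true  [D.pre > 5]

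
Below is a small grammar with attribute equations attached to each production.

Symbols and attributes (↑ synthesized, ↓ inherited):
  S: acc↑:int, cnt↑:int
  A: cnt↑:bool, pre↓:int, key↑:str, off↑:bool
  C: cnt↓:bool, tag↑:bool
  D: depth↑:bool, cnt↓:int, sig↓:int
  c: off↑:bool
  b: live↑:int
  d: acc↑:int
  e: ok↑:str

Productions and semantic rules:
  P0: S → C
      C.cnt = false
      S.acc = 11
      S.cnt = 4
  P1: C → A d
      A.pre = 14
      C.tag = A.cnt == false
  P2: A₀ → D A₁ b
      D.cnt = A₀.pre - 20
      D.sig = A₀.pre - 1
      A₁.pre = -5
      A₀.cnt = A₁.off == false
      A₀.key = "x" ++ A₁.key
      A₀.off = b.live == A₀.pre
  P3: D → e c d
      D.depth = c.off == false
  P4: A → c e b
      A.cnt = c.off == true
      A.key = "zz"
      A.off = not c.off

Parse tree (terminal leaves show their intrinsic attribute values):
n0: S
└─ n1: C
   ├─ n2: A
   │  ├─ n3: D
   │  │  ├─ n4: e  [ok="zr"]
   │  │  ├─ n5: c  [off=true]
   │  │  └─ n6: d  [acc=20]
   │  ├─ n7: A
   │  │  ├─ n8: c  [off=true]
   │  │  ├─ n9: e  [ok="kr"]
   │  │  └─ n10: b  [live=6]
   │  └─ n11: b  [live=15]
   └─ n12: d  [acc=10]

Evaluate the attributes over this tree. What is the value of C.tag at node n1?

false

1. n1.cnt = false  [false]
2. n2.pre = 14  [14]
3. n3.cnt = -6  [A₀.pre - 20]
4. n3.sig = 13  [A₀.pre - 1]
5. n4.ok = "zr"  [terminal]
6. n5.off = true  [terminal]
7. n6.acc = 20  [terminal]
8. n3.depth = false  [c.off == false]
9. n7.pre = -5  [-5]
10. n8.off = true  [terminal]
11. n9.ok = "kr"  [terminal]
12. n10.live = 6  [terminal]
13. n7.cnt = true  [c.off == true]
14. n7.key = "zz"  ["zz"]
15. n7.off = false  [not c.off]
16. n11.live = 15  [terminal]
17. n2.cnt = true  [A₁.off == false]
18. n2.key = "xzz"  ["x" ++ A₁.key]
19. n2.off = false  [b.live == A₀.pre]
20. n12.acc = 10  [terminal]
21. n1.tag = false  [A.cnt == false]
22. n0.acc = 11  [11]
23. n0.cnt = 4  [4]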